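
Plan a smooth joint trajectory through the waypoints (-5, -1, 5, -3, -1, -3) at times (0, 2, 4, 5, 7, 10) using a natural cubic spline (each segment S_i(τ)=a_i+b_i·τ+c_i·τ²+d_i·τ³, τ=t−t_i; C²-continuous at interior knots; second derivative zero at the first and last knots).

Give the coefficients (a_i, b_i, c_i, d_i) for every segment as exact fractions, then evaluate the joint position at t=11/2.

  seg 0: a=-5 b=959/1788 c=0 d=2617/7152
  seg 1: a=-1 b=4405/894 c=2617/1192 d=-11297/7152
  seg 2: a=5 b=-9379/1788 c=-1085/149 d=8095/1788
  seg 3: a=-3 b=-5567/894 c=3755/596 d=-1201/894
  seg 4: a=-1 b=2551/894 c=-1049/596 d=1049/5364
S(11/2) = -2805/596

Δ: Δ0=2, Δ1=3, Δ2=-8, Δ3=1, Δ4=-2/3
row 1: diag=8, rhs=6; c'=1/4, d'=3/4
row 2: denom=6−2·1/4=11/2; d'=(-66−2·3/4)/(11/2)=-135/11
row 3: denom=6−1·2/11=64/11; d'=(54−1·-135/11)/(64/11)=729/64
row 4: denom=10−2·11/32=149/16; d'=(-10−2·729/64)/(149/16)=-1049/298
back: M4=-1049/298
back: M3=729/64−11/32·-1049/298=3755/298
back: M2=-135/11−2/11·3755/298=-2170/149
back: M1=3/4−1/4·-2170/149=2617/596
M: M0=0, M1=2617/596, M2=-2170/149, M3=3755/298, M4=-1049/298, M5=0
seg 0: a=-5, c=M0/2=0, d=(M1−M0)/(6·2)=2617/7152, b=Δ0−h0·(2M0+M1)/6=959/1788
seg 1: a=-1, c=M1/2=2617/1192, d=(M2−M1)/(6·2)=-11297/7152, b=Δ1−h1·(2M1+M2)/6=4405/894
seg 2: a=5, c=M2/2=-1085/149, d=(M3−M2)/(6·1)=8095/1788, b=Δ2−h2·(2M2+M3)/6=-9379/1788
seg 3: a=-3, c=M3/2=3755/596, d=(M4−M3)/(6·2)=-1201/894, b=Δ3−h3·(2M3+M4)/6=-5567/894
seg 4: a=-1, c=M4/2=-1049/596, d=(M5−M4)/(6·3)=1049/5364, b=Δ4−h4·(2M4+M5)/6=2551/894
t_q=11/2 → seg 3, τ=1/2; S=-3+-5567/894·τ+3755/596·τ²+-1201/894·τ³=-2805/596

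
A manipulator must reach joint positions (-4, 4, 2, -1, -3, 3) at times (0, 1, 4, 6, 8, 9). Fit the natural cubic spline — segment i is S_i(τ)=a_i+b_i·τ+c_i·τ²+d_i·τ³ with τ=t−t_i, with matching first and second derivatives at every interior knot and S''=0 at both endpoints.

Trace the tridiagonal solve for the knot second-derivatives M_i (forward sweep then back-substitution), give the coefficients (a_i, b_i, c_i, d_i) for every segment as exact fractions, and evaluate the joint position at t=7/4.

Δ: Δ0=8, Δ1=-2/3, Δ2=-3/2, Δ3=-1, Δ4=6
row 1: diag=8, rhs=-52; c'=3/8, d'=-13/2
row 2: denom=10−3·3/8=71/8; d'=(-5−3·-13/2)/(71/8)=116/71
row 3: denom=8−2·16/71=536/71; d'=(3−2·116/71)/(536/71)=-19/536
row 4: denom=6−2·71/268=733/134; d'=(42−2·-19/536)/(733/134)=11275/1466
back: M4=11275/1466
back: M3=-19/536−71/268·11275/1466=-3039/1466
back: M2=116/71−16/71·-3039/1466=1540/733
back: M1=-13/2−3/8·1540/733=-5342/733
M: M0=0, M1=-5342/733, M2=1540/733, M3=-3039/1466, M4=11275/1466, M5=0
seg 0: a=-4, c=M0/2=0, d=(M1−M0)/(6·1)=-2671/2199, b=Δ0−h0·(2M0+M1)/6=20263/2199
seg 1: a=4, c=M1/2=-2671/733, d=(M2−M1)/(6·3)=1147/2199, b=Δ1−h1·(2M1+M2)/6=12250/2199
seg 2: a=2, c=M2/2=770/733, d=(M3−M2)/(6·2)=-6119/17592, b=Δ2−h2·(2M2+M3)/6=-4859/2199
seg 3: a=-1, c=M3/2=-3039/2932, d=(M4−M3)/(6·2)=7157/8796, b=Δ3−h3·(2M3+M4)/6=-9595/4398
seg 4: a=-3, c=M4/2=11275/2932, d=(M5−M4)/(6·1)=-11275/8796, b=Δ4−h4·(2M4+M5)/6=15113/4398
t_q=7/4 → seg 1, τ=3/4; S=4+12250/2199·τ+-2671/733·τ²+1147/2199·τ³=297815/46912

  seg 0: a=-4 b=20263/2199 c=0 d=-2671/2199
  seg 1: a=4 b=12250/2199 c=-2671/733 d=1147/2199
  seg 2: a=2 b=-4859/2199 c=770/733 d=-6119/17592
  seg 3: a=-1 b=-9595/4398 c=-3039/2932 d=7157/8796
  seg 4: a=-3 b=15113/4398 c=11275/2932 d=-11275/8796
S(7/4) = 297815/46912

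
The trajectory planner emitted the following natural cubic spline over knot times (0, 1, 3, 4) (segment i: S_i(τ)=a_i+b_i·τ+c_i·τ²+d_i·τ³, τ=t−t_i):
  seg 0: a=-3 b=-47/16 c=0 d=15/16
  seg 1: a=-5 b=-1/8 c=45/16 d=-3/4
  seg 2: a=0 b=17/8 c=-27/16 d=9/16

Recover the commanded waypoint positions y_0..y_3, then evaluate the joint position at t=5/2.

y_0=-3 y_1=-5 y_2=0 y_3=1
S(5/2) = -89/64

y_0 = S_0(0) = a_0 = -3
y_1 = S_1(0) = a_1 = -5
y_2 = S_2(0) = a_2 = 0
y_3 = S_2(1) = 1
t_q=5/2 is in segment 1 (τ=3/2); S_1(τ)=-89/64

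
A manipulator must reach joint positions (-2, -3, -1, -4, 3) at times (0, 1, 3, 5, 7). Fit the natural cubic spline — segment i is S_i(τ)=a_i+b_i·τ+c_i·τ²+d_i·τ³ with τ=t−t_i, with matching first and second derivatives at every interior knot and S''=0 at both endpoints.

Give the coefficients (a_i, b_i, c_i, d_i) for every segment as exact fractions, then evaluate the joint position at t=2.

Δ: Δ0=-1, Δ1=1, Δ2=-3/2, Δ3=7/2
row 1: diag=6, rhs=12; c'=1/3, d'=2
row 2: denom=8−2·1/3=22/3; d'=(-15−2·2)/(22/3)=-57/22
row 3: denom=8−2·3/11=82/11; d'=(30−2·-57/22)/(82/11)=387/82
back: M3=387/82
back: M2=-57/22−3/11·387/82=-159/41
back: M1=2−1/3·-159/41=135/41
M: M0=0, M1=135/41, M2=-159/41, M3=387/82, M4=0
seg 0: a=-2, c=M0/2=0, d=(M1−M0)/(6·1)=45/82, b=Δ0−h0·(2M0+M1)/6=-127/82
seg 1: a=-3, c=M1/2=135/82, d=(M2−M1)/(6·2)=-49/82, b=Δ1−h1·(2M1+M2)/6=4/41
seg 2: a=-1, c=M2/2=-159/82, d=(M3−M2)/(6·2)=235/328, b=Δ2−h2·(2M2+M3)/6=-20/41
seg 3: a=-4, c=M3/2=387/164, d=(M4−M3)/(6·2)=-129/328, b=Δ3−h3·(2M3+M4)/6=29/82
t_q=2 → seg 1, τ=1; S=-3+4/41·τ+135/82·τ²+-49/82·τ³=-76/41

  seg 0: a=-2 b=-127/82 c=0 d=45/82
  seg 1: a=-3 b=4/41 c=135/82 d=-49/82
  seg 2: a=-1 b=-20/41 c=-159/82 d=235/328
  seg 3: a=-4 b=29/82 c=387/164 d=-129/328
S(2) = -76/41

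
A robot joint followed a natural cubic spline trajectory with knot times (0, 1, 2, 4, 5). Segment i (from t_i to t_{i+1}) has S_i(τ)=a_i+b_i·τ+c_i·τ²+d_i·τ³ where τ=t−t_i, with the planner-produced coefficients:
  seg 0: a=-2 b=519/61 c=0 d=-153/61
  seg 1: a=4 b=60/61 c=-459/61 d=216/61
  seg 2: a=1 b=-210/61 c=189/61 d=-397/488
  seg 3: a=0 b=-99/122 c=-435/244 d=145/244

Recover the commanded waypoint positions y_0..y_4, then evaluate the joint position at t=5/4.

y_0=-2 y_1=4 y_2=1 y_3=0 y_4=-2
S(5/4) = 3739/976

y_0 = S_0(0) = a_0 = -2
y_1 = S_1(0) = a_1 = 4
y_2 = S_2(0) = a_2 = 1
y_3 = S_3(0) = a_3 = 0
y_4 = S_3(1) = -2
t_q=5/4 is in segment 1 (τ=1/4); S_1(τ)=3739/976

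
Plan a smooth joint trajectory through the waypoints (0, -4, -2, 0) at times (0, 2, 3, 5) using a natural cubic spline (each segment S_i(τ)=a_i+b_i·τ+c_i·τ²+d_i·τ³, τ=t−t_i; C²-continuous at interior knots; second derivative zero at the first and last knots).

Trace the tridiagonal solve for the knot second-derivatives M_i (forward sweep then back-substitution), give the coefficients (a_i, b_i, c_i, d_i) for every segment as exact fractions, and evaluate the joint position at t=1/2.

Δ: Δ0=-2, Δ1=2, Δ2=1
row 1: diag=6, rhs=24; c'=1/6, d'=4
row 2: denom=6−1·1/6=35/6; d'=(-6−1·4)/(35/6)=-12/7
back: M2=-12/7
back: M1=4−1/6·-12/7=30/7
M: M0=0, M1=30/7, M2=-12/7, M3=0
seg 0: a=0, c=M0/2=0, d=(M1−M0)/(6·2)=5/14, b=Δ0−h0·(2M0+M1)/6=-24/7
seg 1: a=-4, c=M1/2=15/7, d=(M2−M1)/(6·1)=-1, b=Δ1−h1·(2M1+M2)/6=6/7
seg 2: a=-2, c=M2/2=-6/7, d=(M3−M2)/(6·2)=1/7, b=Δ2−h2·(2M2+M3)/6=15/7
t_q=1/2 → seg 0, τ=1/2; S=0+-24/7·τ+0·τ²+5/14·τ³=-187/112

  seg 0: a=0 b=-24/7 c=0 d=5/14
  seg 1: a=-4 b=6/7 c=15/7 d=-1
  seg 2: a=-2 b=15/7 c=-6/7 d=1/7
S(1/2) = -187/112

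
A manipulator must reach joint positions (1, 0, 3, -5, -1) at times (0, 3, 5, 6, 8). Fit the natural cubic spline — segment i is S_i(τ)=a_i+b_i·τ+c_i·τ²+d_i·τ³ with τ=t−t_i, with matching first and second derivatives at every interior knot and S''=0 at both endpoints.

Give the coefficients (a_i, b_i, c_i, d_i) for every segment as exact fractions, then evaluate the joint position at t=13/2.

  seg 0: a=1 b=-4219/1956 c=0 d=1189/5868
  seg 1: a=0 b=3241/978 c=1189/652 d=-5341/3912
  seg 2: a=3 b=-2824/489 c=-1038/163 d=2026/489
  seg 3: a=-5 b=-2974/489 c=988/163 d=-494/489
S(13/2) = -4337/652

Δ: Δ0=-1/3, Δ1=3/2, Δ2=-8, Δ3=2
row 1: diag=10, rhs=11; c'=1/5, d'=11/10
row 2: denom=6−2·1/5=28/5; d'=(-57−2·11/10)/(28/5)=-74/7
row 3: denom=6−1·5/28=163/28; d'=(60−1·-74/7)/(163/28)=1976/163
back: M3=1976/163
back: M2=-74/7−5/28·1976/163=-2076/163
back: M1=11/10−1/5·-2076/163=1189/326
M: M0=0, M1=1189/326, M2=-2076/163, M3=1976/163, M4=0
seg 0: a=1, c=M0/2=0, d=(M1−M0)/(6·3)=1189/5868, b=Δ0−h0·(2M0+M1)/6=-4219/1956
seg 1: a=0, c=M1/2=1189/652, d=(M2−M1)/(6·2)=-5341/3912, b=Δ1−h1·(2M1+M2)/6=3241/978
seg 2: a=3, c=M2/2=-1038/163, d=(M3−M2)/(6·1)=2026/489, b=Δ2−h2·(2M2+M3)/6=-2824/489
seg 3: a=-5, c=M3/2=988/163, d=(M4−M3)/(6·2)=-494/489, b=Δ3−h3·(2M3+M4)/6=-2974/489
t_q=13/2 → seg 3, τ=1/2; S=-5+-2974/489·τ+988/163·τ²+-494/489·τ³=-4337/652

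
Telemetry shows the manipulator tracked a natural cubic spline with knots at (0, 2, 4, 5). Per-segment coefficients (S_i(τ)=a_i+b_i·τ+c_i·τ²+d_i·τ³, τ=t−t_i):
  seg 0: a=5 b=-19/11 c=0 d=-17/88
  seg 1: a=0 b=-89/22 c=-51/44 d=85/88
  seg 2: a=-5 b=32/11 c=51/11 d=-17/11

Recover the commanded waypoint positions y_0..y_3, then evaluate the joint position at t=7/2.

y_0=5 y_1=0 y_2=-5 y_3=1
S(7/2) = -3813/704

y_0 = S_0(0) = a_0 = 5
y_1 = S_1(0) = a_1 = 0
y_2 = S_2(0) = a_2 = -5
y_3 = S_2(1) = 1
t_q=7/2 is in segment 1 (τ=3/2); S_1(τ)=-3813/704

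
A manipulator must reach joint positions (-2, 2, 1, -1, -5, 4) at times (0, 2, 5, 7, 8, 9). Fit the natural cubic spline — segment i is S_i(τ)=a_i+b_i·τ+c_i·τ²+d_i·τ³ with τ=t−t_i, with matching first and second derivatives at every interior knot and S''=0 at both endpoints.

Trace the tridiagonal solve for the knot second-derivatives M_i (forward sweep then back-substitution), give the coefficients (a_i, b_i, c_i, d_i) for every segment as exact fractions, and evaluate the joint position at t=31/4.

  seg 0: a=-2 b=15218/5799 c=0 d=-905/5799
  seg 1: a=2 b=4358/5799 c=-1810/1933 d=1111/5799
  seg 2: a=1 b=1775/5799 c=1523/1933 d=-4178/5799
  seg 3: a=-1 b=-30085/5799 c=-6833/1933 d=27388/5799
  seg 4: a=-5 b=11081/5799 c=20555/1933 d=-20555/5799
S(31/4) = -75571/15464

Δ: Δ0=2, Δ1=-1/3, Δ2=-1, Δ3=-4, Δ4=9
row 1: diag=10, rhs=-14; c'=3/10, d'=-7/5
row 2: denom=10−3·3/10=91/10; d'=(-4−3·-7/5)/(91/10)=2/91
row 3: denom=6−2·20/91=506/91; d'=(-18−2·2/91)/(506/91)=-821/253
row 4: denom=4−1·91/506=1933/506; d'=(78−1·-821/253)/(1933/506)=41110/1933
back: M4=41110/1933
back: M3=-821/253−91/506·41110/1933=-13666/1933
back: M2=2/91−20/91·-13666/1933=3046/1933
back: M1=-7/5−3/10·3046/1933=-3620/1933
M: M0=0, M1=-3620/1933, M2=3046/1933, M3=-13666/1933, M4=41110/1933, M5=0
seg 0: a=-2, c=M0/2=0, d=(M1−M0)/(6·2)=-905/5799, b=Δ0−h0·(2M0+M1)/6=15218/5799
seg 1: a=2, c=M1/2=-1810/1933, d=(M2−M1)/(6·3)=1111/5799, b=Δ1−h1·(2M1+M2)/6=4358/5799
seg 2: a=1, c=M2/2=1523/1933, d=(M3−M2)/(6·2)=-4178/5799, b=Δ2−h2·(2M2+M3)/6=1775/5799
seg 3: a=-1, c=M3/2=-6833/1933, d=(M4−M3)/(6·1)=27388/5799, b=Δ3−h3·(2M3+M4)/6=-30085/5799
seg 4: a=-5, c=M4/2=20555/1933, d=(M5−M4)/(6·1)=-20555/5799, b=Δ4−h4·(2M4+M5)/6=11081/5799
t_q=31/4 → seg 3, τ=3/4; S=-1+-30085/5799·τ+-6833/1933·τ²+27388/5799·τ³=-75571/15464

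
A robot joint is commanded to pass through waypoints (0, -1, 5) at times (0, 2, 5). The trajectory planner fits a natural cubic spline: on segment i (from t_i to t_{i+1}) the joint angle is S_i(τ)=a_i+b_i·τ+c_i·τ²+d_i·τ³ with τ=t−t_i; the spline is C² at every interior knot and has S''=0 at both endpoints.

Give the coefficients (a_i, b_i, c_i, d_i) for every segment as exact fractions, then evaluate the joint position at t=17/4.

  seg 0: a=0 b=-1 c=0 d=1/8
  seg 1: a=-1 b=1/2 c=3/4 d=-1/12
S(17/4) = 761/256

Δ: Δ0=-1/2, Δ1=2
row 1: diag=10, rhs=15; c'=3/10, d'=3/2
back: M1=3/2
M: M0=0, M1=3/2, M2=0
seg 0: a=0, c=M0/2=0, d=(M1−M0)/(6·2)=1/8, b=Δ0−h0·(2M0+M1)/6=-1
seg 1: a=-1, c=M1/2=3/4, d=(M2−M1)/(6·3)=-1/12, b=Δ1−h1·(2M1+M2)/6=1/2
t_q=17/4 → seg 1, τ=9/4; S=-1+1/2·τ+3/4·τ²+-1/12·τ³=761/256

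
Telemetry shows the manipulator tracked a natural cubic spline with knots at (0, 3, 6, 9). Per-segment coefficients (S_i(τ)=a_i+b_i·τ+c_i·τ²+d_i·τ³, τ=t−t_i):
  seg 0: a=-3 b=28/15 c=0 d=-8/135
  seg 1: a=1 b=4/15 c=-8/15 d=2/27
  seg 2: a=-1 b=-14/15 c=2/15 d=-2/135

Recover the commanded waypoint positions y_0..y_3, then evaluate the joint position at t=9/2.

y_0 = S_0(0) = a_0 = -3
y_1 = S_1(0) = a_1 = 1
y_2 = S_2(0) = a_2 = -1
y_3 = S_2(3) = -3
t_q=9/2 is in segment 1 (τ=3/2); S_1(τ)=9/20

y_0=-3 y_1=1 y_2=-1 y_3=-3
S(9/2) = 9/20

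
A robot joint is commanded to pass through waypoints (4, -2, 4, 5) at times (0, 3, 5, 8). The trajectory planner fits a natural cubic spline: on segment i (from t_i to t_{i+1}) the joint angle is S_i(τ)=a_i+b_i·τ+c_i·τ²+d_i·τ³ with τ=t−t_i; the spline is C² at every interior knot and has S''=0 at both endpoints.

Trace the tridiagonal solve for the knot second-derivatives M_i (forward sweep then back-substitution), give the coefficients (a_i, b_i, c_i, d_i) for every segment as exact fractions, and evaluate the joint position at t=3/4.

Δ: Δ0=-2, Δ1=3, Δ2=1/3
row 1: diag=10, rhs=30; c'=1/5, d'=3
row 2: denom=10−2·1/5=48/5; d'=(-16−2·3)/(48/5)=-55/24
back: M2=-55/24
back: M1=3−1/5·-55/24=83/24
M: M0=0, M1=83/24, M2=-55/24, M3=0
seg 0: a=4, c=M0/2=0, d=(M1−M0)/(6·3)=83/432, b=Δ0−h0·(2M0+M1)/6=-179/48
seg 1: a=-2, c=M1/2=83/48, d=(M2−M1)/(6·2)=-23/48, b=Δ1−h1·(2M1+M2)/6=35/24
seg 2: a=4, c=M2/2=-55/48, d=(M3−M2)/(6·3)=55/432, b=Δ2−h2·(2M2+M3)/6=21/8
t_q=3/4 → seg 0, τ=3/4; S=4+-179/48·τ+0·τ²+83/432·τ³=1315/1024

  seg 0: a=4 b=-179/48 c=0 d=83/432
  seg 1: a=-2 b=35/24 c=83/48 d=-23/48
  seg 2: a=4 b=21/8 c=-55/48 d=55/432
S(3/4) = 1315/1024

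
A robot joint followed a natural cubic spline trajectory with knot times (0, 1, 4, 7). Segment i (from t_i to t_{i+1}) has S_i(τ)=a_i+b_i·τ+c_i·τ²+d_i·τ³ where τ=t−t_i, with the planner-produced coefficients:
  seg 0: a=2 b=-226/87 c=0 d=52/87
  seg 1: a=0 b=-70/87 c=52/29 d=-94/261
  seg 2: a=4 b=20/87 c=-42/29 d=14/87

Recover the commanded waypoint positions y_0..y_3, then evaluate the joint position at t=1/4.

y_0=2 y_1=0 y_2=4 y_3=-4
S(1/4) = 631/464

y_0 = S_0(0) = a_0 = 2
y_1 = S_1(0) = a_1 = 0
y_2 = S_2(0) = a_2 = 4
y_3 = S_2(3) = -4
t_q=1/4 is in segment 0 (τ=1/4); S_0(τ)=631/464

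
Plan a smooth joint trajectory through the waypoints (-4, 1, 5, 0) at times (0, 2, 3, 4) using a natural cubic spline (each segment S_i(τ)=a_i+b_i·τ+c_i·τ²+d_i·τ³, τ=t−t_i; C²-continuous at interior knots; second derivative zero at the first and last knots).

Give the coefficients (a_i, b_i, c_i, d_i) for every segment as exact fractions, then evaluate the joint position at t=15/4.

  seg 0: a=-4 b=55/46 c=0 d=15/46
  seg 1: a=1 b=235/46 c=45/23 d=-141/46
  seg 2: a=5 b=-4/23 c=-333/46 d=111/46
S(15/4) = 5345/2944

Δ: Δ0=5/2, Δ1=4, Δ2=-5
row 1: diag=6, rhs=9; c'=1/6, d'=3/2
row 2: denom=4−1·1/6=23/6; d'=(-54−1·3/2)/(23/6)=-333/23
back: M2=-333/23
back: M1=3/2−1/6·-333/23=90/23
M: M0=0, M1=90/23, M2=-333/23, M3=0
seg 0: a=-4, c=M0/2=0, d=(M1−M0)/(6·2)=15/46, b=Δ0−h0·(2M0+M1)/6=55/46
seg 1: a=1, c=M1/2=45/23, d=(M2−M1)/(6·1)=-141/46, b=Δ1−h1·(2M1+M2)/6=235/46
seg 2: a=5, c=M2/2=-333/46, d=(M3−M2)/(6·1)=111/46, b=Δ2−h2·(2M2+M3)/6=-4/23
t_q=15/4 → seg 2, τ=3/4; S=5+-4/23·τ+-333/46·τ²+111/46·τ³=5345/2944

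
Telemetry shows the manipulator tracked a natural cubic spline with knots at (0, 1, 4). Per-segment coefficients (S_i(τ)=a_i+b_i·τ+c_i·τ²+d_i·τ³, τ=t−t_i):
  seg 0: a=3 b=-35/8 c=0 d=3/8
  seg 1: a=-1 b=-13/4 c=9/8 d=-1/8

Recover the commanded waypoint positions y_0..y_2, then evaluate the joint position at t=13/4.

y_0=3 y_1=-1 y_2=-4
S(13/4) = -2069/512

y_0 = S_0(0) = a_0 = 3
y_1 = S_1(0) = a_1 = -1
y_2 = S_1(3) = -4
t_q=13/4 is in segment 1 (τ=9/4); S_1(τ)=-2069/512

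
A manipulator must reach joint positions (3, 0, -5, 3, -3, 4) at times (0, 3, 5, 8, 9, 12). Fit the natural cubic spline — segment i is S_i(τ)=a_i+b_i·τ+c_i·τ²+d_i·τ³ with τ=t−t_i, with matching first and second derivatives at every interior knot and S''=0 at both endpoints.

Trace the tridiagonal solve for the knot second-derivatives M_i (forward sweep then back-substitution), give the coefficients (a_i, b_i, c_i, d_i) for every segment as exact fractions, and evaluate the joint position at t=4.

Δ: Δ0=-1, Δ1=-5/2, Δ2=8/3, Δ3=-6, Δ4=7/3
row 1: diag=10, rhs=-9; c'=1/5, d'=-9/10
row 2: denom=10−2·1/5=48/5; d'=(31−2·-9/10)/(48/5)=41/12
row 3: denom=8−3·5/16=113/16; d'=(-52−3·41/12)/(113/16)=-996/113
row 4: denom=8−1·16/113=888/113; d'=(50−1·-996/113)/(888/113)=3323/444
back: M4=3323/444
back: M3=-996/113−16/113·3323/444=-1096/111
back: M2=41/12−5/16·-1096/111=2887/444
back: M1=-9/10−1/5·2887/444=-977/444
M: M0=0, M1=-977/444, M2=2887/444, M3=-1096/111, M4=3323/444, M5=0
seg 0: a=3, c=M0/2=0, d=(M1−M0)/(6·3)=-977/7992, b=Δ0−h0·(2M0+M1)/6=89/888
seg 1: a=0, c=M1/2=-977/888, d=(M2−M1)/(6·2)=161/222, b=Δ1−h1·(2M1+M2)/6=-1421/444
seg 2: a=-5, c=M2/2=2887/888, d=(M3−M2)/(6·3)=-7271/7992, b=Δ2−h2·(2M2+M3)/6=163/148
seg 3: a=3, c=M3/2=-548/111, d=(M4−M3)/(6·1)=2569/888, b=Δ3−h3·(2M3+M4)/6=-1171/296
seg 4: a=-3, c=M4/2=3323/888, d=(M5−M4)/(6·3)=-3323/7992, b=Δ4−h4·(2M4+M5)/6=-2287/444
t_q=4 → seg 1, τ=1; S=0+-1421/444·τ+-977/888·τ²+161/222·τ³=-3175/888

  seg 0: a=3 b=89/888 c=0 d=-977/7992
  seg 1: a=0 b=-1421/444 c=-977/888 d=161/222
  seg 2: a=-5 b=163/148 c=2887/888 d=-7271/7992
  seg 3: a=3 b=-1171/296 c=-548/111 d=2569/888
  seg 4: a=-3 b=-2287/444 c=3323/888 d=-3323/7992
S(4) = -3175/888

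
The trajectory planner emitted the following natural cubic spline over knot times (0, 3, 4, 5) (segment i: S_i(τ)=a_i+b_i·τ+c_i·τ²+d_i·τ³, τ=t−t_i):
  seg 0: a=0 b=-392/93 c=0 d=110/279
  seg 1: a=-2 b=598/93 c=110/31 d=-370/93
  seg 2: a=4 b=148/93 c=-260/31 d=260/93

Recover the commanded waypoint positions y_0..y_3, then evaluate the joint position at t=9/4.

y_0 = S_0(0) = a_0 = 0
y_1 = S_1(0) = a_1 = -2
y_2 = S_2(0) = a_2 = 4
y_3 = S_2(1) = 0
t_q=9/4 is in segment 0 (τ=9/4); S_0(τ)=-4953/992

y_0=0 y_1=-2 y_2=4 y_3=0
S(9/4) = -4953/992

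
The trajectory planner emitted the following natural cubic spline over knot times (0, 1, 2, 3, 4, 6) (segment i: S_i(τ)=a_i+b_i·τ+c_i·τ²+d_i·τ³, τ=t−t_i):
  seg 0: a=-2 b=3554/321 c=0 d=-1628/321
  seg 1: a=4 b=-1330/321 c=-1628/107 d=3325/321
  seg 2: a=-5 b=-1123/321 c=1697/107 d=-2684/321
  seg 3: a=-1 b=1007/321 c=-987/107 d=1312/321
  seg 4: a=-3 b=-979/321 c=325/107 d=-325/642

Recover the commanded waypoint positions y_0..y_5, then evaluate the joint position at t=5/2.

y_0=-2 y_1=4 y_2=-5 y_3=-1 y_4=-3 y_5=-1
S(5/2) = -1639/428

y_0 = S_0(0) = a_0 = -2
y_1 = S_1(0) = a_1 = 4
y_2 = S_2(0) = a_2 = -5
y_3 = S_3(0) = a_3 = -1
y_4 = S_4(0) = a_4 = -3
y_5 = S_4(2) = -1
t_q=5/2 is in segment 2 (τ=1/2); S_2(τ)=-1639/428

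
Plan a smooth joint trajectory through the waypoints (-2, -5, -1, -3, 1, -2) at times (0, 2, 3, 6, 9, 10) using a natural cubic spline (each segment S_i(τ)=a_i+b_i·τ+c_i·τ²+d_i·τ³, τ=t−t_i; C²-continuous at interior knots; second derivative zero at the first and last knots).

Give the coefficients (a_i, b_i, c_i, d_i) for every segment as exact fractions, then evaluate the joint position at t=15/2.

  seg 0: a=-2 b=-26671/7314 c=0 d=3925/7314
  seg 1: a=-5 b=20429/7314 c=3925/1219 d=-14723/7314
  seg 2: a=-1 b=11680/3657 c=-6873/2438 d=11207/21942
  seg 3: a=-3 b=509/7314 c=2167/1219 d=-3307/7314
  seg 4: a=1 b=-5384/3657 c=-5587/2438 d=5587/7314
S(15/2) = -8227/19504

Δ: Δ0=-3/2, Δ1=4, Δ2=-2/3, Δ3=4/3, Δ4=-3
row 1: diag=6, rhs=33; c'=1/6, d'=11/2
row 2: denom=8−1·1/6=47/6; d'=(-28−1·11/2)/(47/6)=-201/47
row 3: denom=12−3·18/47=510/47; d'=(12−3·-201/47)/(510/47)=389/170
row 4: denom=8−3·47/170=1219/170; d'=(-26−3·389/170)/(1219/170)=-5587/1219
back: M4=-5587/1219
back: M3=389/170−47/170·-5587/1219=4334/1219
back: M2=-201/47−18/47·4334/1219=-6873/1219
back: M1=11/2−1/6·-6873/1219=7850/1219
M: M0=0, M1=7850/1219, M2=-6873/1219, M3=4334/1219, M4=-5587/1219, M5=0
seg 0: a=-2, c=M0/2=0, d=(M1−M0)/(6·2)=3925/7314, b=Δ0−h0·(2M0+M1)/6=-26671/7314
seg 1: a=-5, c=M1/2=3925/1219, d=(M2−M1)/(6·1)=-14723/7314, b=Δ1−h1·(2M1+M2)/6=20429/7314
seg 2: a=-1, c=M2/2=-6873/2438, d=(M3−M2)/(6·3)=11207/21942, b=Δ2−h2·(2M2+M3)/6=11680/3657
seg 3: a=-3, c=M3/2=2167/1219, d=(M4−M3)/(6·3)=-3307/7314, b=Δ3−h3·(2M3+M4)/6=509/7314
seg 4: a=1, c=M4/2=-5587/2438, d=(M5−M4)/(6·1)=5587/7314, b=Δ4−h4·(2M4+M5)/6=-5384/3657
t_q=15/2 → seg 3, τ=3/2; S=-3+509/7314·τ+2167/1219·τ²+-3307/7314·τ³=-8227/19504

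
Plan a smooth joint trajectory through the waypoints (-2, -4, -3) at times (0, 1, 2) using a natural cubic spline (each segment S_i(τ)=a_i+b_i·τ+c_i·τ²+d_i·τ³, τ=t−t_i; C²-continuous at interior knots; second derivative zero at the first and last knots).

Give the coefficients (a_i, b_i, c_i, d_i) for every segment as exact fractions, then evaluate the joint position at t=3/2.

Δ: Δ0=-2, Δ1=1
row 1: diag=4, rhs=18; c'=1/4, d'=9/2
back: M1=9/2
M: M0=0, M1=9/2, M2=0
seg 0: a=-2, c=M0/2=0, d=(M1−M0)/(6·1)=3/4, b=Δ0−h0·(2M0+M1)/6=-11/4
seg 1: a=-4, c=M1/2=9/4, d=(M2−M1)/(6·1)=-3/4, b=Δ1−h1·(2M1+M2)/6=-1/2
t_q=3/2 → seg 1, τ=1/2; S=-4+-1/2·τ+9/4·τ²+-3/4·τ³=-121/32

  seg 0: a=-2 b=-11/4 c=0 d=3/4
  seg 1: a=-4 b=-1/2 c=9/4 d=-3/4
S(3/2) = -121/32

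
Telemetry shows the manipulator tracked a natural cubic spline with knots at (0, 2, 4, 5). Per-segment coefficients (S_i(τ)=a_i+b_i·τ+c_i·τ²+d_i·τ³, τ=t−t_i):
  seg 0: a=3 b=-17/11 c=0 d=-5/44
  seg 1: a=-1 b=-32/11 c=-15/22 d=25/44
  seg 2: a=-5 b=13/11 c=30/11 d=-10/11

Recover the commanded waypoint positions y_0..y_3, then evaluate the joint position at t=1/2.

y_0=3 y_1=-1 y_2=-5 y_3=-2
S(1/2) = 779/352

y_0 = S_0(0) = a_0 = 3
y_1 = S_1(0) = a_1 = -1
y_2 = S_2(0) = a_2 = -5
y_3 = S_2(1) = -2
t_q=1/2 is in segment 0 (τ=1/2); S_0(τ)=779/352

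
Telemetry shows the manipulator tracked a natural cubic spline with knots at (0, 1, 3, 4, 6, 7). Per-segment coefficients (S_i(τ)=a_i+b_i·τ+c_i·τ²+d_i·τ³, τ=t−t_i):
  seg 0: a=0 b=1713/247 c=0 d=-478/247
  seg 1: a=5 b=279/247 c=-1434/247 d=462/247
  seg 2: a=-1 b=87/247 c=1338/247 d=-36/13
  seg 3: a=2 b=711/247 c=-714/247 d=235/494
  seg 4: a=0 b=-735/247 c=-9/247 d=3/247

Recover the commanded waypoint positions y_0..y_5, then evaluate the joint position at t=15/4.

y_0=0 y_1=5 y_2=-1 y_3=2 y_4=0 y_5=-3
S(15/4) = 4517/3952

y_0 = S_0(0) = a_0 = 0
y_1 = S_1(0) = a_1 = 5
y_2 = S_2(0) = a_2 = -1
y_3 = S_3(0) = a_3 = 2
y_4 = S_4(0) = a_4 = 0
y_5 = S_4(1) = -3
t_q=15/4 is in segment 2 (τ=3/4); S_2(τ)=4517/3952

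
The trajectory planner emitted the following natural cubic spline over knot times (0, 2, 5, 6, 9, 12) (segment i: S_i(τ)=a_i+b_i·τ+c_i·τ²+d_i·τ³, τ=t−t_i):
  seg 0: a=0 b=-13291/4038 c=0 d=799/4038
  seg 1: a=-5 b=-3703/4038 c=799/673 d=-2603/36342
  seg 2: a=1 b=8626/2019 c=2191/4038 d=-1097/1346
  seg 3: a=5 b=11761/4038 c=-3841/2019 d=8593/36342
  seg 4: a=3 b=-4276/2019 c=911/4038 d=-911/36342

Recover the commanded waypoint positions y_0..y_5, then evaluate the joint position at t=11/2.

y_0=0 y_1=-5 y_2=1 y_3=5 y_4=3 y_5=-2
S(11/2) = 102403/32304

y_0 = S_0(0) = a_0 = 0
y_1 = S_1(0) = a_1 = -5
y_2 = S_2(0) = a_2 = 1
y_3 = S_3(0) = a_3 = 5
y_4 = S_4(0) = a_4 = 3
y_5 = S_4(3) = -2
t_q=11/2 is in segment 2 (τ=1/2); S_2(τ)=102403/32304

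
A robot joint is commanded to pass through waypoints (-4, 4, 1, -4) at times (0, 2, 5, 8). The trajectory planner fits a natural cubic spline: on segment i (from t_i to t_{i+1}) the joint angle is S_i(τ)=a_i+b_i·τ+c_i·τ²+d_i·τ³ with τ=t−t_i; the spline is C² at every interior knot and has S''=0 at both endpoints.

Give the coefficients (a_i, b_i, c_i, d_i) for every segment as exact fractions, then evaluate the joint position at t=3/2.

  seg 0: a=-4 b=560/111 c=0 d=-29/111
  seg 1: a=4 b=212/111 c=-58/37 d=199/999
  seg 2: a=1 b=-235/111 c=25/111 d=-25/999
S(3/2) = 795/296

Δ: Δ0=4, Δ1=-1, Δ2=-5/3
row 1: diag=10, rhs=-30; c'=3/10, d'=-3
row 2: denom=12−3·3/10=111/10; d'=(-4−3·-3)/(111/10)=50/111
back: M2=50/111
back: M1=-3−3/10·50/111=-116/37
M: M0=0, M1=-116/37, M2=50/111, M3=0
seg 0: a=-4, c=M0/2=0, d=(M1−M0)/(6·2)=-29/111, b=Δ0−h0·(2M0+M1)/6=560/111
seg 1: a=4, c=M1/2=-58/37, d=(M2−M1)/(6·3)=199/999, b=Δ1−h1·(2M1+M2)/6=212/111
seg 2: a=1, c=M2/2=25/111, d=(M3−M2)/(6·3)=-25/999, b=Δ2−h2·(2M2+M3)/6=-235/111
t_q=3/2 → seg 0, τ=3/2; S=-4+560/111·τ+0·τ²+-29/111·τ³=795/296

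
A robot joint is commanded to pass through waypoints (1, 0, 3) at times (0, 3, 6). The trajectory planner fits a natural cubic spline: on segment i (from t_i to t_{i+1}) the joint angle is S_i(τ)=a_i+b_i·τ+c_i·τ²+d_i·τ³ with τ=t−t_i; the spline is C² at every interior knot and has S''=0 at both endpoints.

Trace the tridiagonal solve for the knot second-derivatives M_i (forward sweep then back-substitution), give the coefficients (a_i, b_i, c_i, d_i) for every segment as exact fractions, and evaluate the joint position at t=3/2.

  seg 0: a=1 b=-2/3 c=0 d=1/27
  seg 1: a=0 b=1/3 c=1/3 d=-1/27
S(3/2) = 1/8

Δ: Δ0=-1/3, Δ1=1
row 1: diag=12, rhs=8; c'=1/4, d'=2/3
back: M1=2/3
M: M0=0, M1=2/3, M2=0
seg 0: a=1, c=M0/2=0, d=(M1−M0)/(6·3)=1/27, b=Δ0−h0·(2M0+M1)/6=-2/3
seg 1: a=0, c=M1/2=1/3, d=(M2−M1)/(6·3)=-1/27, b=Δ1−h1·(2M1+M2)/6=1/3
t_q=3/2 → seg 0, τ=3/2; S=1+-2/3·τ+0·τ²+1/27·τ³=1/8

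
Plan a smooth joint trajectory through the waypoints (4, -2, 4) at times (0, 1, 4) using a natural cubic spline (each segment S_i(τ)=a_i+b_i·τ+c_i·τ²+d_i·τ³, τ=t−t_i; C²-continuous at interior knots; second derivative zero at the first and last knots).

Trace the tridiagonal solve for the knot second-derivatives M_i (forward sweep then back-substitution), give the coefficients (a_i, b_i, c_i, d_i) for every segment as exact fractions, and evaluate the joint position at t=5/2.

Δ: Δ0=-6, Δ1=2
row 1: diag=8, rhs=48; c'=3/8, d'=6
back: M1=6
M: M0=0, M1=6, M2=0
seg 0: a=4, c=M0/2=0, d=(M1−M0)/(6·1)=1, b=Δ0−h0·(2M0+M1)/6=-7
seg 1: a=-2, c=M1/2=3, d=(M2−M1)/(6·3)=-1/3, b=Δ1−h1·(2M1+M2)/6=-4
t_q=5/2 → seg 1, τ=3/2; S=-2+-4·τ+3·τ²+-1/3·τ³=-19/8

  seg 0: a=4 b=-7 c=0 d=1
  seg 1: a=-2 b=-4 c=3 d=-1/3
S(5/2) = -19/8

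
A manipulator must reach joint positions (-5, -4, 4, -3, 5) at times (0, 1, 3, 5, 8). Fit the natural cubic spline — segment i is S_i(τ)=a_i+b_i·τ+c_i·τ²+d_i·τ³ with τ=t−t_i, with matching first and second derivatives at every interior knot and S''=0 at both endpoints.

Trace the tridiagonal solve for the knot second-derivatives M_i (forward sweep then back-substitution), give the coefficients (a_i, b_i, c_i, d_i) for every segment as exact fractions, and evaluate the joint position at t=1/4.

  seg 0: a=-5 b=5/156 c=0 d=151/156
  seg 1: a=-4 b=229/78 c=151/52 d=-185/156
  seg 2: a=4 b=25/78 c=-219/52 d=359/312
  seg 3: a=-3 b=-106/39 c=35/13 d=-35/117
S(1/4) = -16563/3328

Δ: Δ0=1, Δ1=4, Δ2=-7/2, Δ3=8/3
row 1: diag=6, rhs=18; c'=1/3, d'=3
row 2: denom=8−2·1/3=22/3; d'=(-45−2·3)/(22/3)=-153/22
row 3: denom=10−2·3/11=104/11; d'=(37−2·-153/22)/(104/11)=70/13
back: M3=70/13
back: M2=-153/22−3/11·70/13=-219/26
back: M1=3−1/3·-219/26=151/26
M: M0=0, M1=151/26, M2=-219/26, M3=70/13, M4=0
seg 0: a=-5, c=M0/2=0, d=(M1−M0)/(6·1)=151/156, b=Δ0−h0·(2M0+M1)/6=5/156
seg 1: a=-4, c=M1/2=151/52, d=(M2−M1)/(6·2)=-185/156, b=Δ1−h1·(2M1+M2)/6=229/78
seg 2: a=4, c=M2/2=-219/52, d=(M3−M2)/(6·2)=359/312, b=Δ2−h2·(2M2+M3)/6=25/78
seg 3: a=-3, c=M3/2=35/13, d=(M4−M3)/(6·3)=-35/117, b=Δ3−h3·(2M3+M4)/6=-106/39
t_q=1/4 → seg 0, τ=1/4; S=-5+5/156·τ+0·τ²+151/156·τ³=-16563/3328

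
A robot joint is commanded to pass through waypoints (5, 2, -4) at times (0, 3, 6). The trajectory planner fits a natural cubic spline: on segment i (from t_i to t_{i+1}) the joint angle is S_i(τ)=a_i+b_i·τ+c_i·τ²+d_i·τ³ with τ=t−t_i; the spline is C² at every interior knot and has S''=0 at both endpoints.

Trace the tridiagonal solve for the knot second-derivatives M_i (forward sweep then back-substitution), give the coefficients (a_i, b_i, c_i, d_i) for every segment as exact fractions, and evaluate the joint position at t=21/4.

  seg 0: a=5 b=-3/4 c=0 d=-1/36
  seg 1: a=2 b=-3/2 c=-1/4 d=1/36
S(21/4) = -595/256

Δ: Δ0=-1, Δ1=-2
row 1: diag=12, rhs=-6; c'=1/4, d'=-1/2
back: M1=-1/2
M: M0=0, M1=-1/2, M2=0
seg 0: a=5, c=M0/2=0, d=(M1−M0)/(6·3)=-1/36, b=Δ0−h0·(2M0+M1)/6=-3/4
seg 1: a=2, c=M1/2=-1/4, d=(M2−M1)/(6·3)=1/36, b=Δ1−h1·(2M1+M2)/6=-3/2
t_q=21/4 → seg 1, τ=9/4; S=2+-3/2·τ+-1/4·τ²+1/36·τ³=-595/256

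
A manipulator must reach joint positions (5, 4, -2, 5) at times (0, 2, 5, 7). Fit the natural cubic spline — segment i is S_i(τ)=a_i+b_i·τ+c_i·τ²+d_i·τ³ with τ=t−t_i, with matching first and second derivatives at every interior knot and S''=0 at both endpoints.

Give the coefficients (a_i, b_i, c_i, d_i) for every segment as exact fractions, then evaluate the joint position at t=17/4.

Δ: Δ0=-1/2, Δ1=-2, Δ2=7/2
row 1: diag=10, rhs=-9; c'=3/10, d'=-9/10
row 2: denom=10−3·3/10=91/10; d'=(33−3·-9/10)/(91/10)=51/13
back: M2=51/13
back: M1=-9/10−3/10·51/13=-27/13
M: M0=0, M1=-27/13, M2=51/13, M3=0
seg 0: a=5, c=M0/2=0, d=(M1−M0)/(6·2)=-9/52, b=Δ0−h0·(2M0+M1)/6=5/26
seg 1: a=4, c=M1/2=-27/26, d=(M2−M1)/(6·3)=1/3, b=Δ1−h1·(2M1+M2)/6=-49/26
seg 2: a=-2, c=M2/2=51/26, d=(M3−M2)/(6·2)=-17/52, b=Δ2−h2·(2M2+M3)/6=23/26
t_q=17/4 → seg 1, τ=9/4; S=4+-49/26·τ+-27/26·τ²+1/3·τ³=-1415/832

  seg 0: a=5 b=5/26 c=0 d=-9/52
  seg 1: a=4 b=-49/26 c=-27/26 d=1/3
  seg 2: a=-2 b=23/26 c=51/26 d=-17/52
S(17/4) = -1415/832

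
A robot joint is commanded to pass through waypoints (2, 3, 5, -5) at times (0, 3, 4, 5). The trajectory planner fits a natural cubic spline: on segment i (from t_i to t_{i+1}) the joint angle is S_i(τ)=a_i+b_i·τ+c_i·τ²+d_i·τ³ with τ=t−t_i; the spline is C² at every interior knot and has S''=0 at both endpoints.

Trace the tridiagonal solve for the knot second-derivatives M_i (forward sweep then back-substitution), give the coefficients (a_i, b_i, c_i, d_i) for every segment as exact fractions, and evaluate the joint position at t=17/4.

Δ: Δ0=1/3, Δ1=2, Δ2=-10
row 1: diag=8, rhs=10; c'=1/8, d'=5/4
row 2: denom=4−1·1/8=31/8; d'=(-72−1·5/4)/(31/8)=-586/31
back: M2=-586/31
back: M1=5/4−1/8·-586/31=112/31
M: M0=0, M1=112/31, M2=-586/31, M3=0
seg 0: a=2, c=M0/2=0, d=(M1−M0)/(6·3)=56/279, b=Δ0−h0·(2M0+M1)/6=-137/93
seg 1: a=3, c=M1/2=56/31, d=(M2−M1)/(6·1)=-349/93, b=Δ1−h1·(2M1+M2)/6=367/93
seg 2: a=5, c=M2/2=-293/31, d=(M3−M2)/(6·1)=293/93, b=Δ2−h2·(2M2+M3)/6=-344/93
t_q=17/4 → seg 2, τ=1/4; S=5+-344/93·τ+-293/31·τ²+293/93·τ³=7011/1984

  seg 0: a=2 b=-137/93 c=0 d=56/279
  seg 1: a=3 b=367/93 c=56/31 d=-349/93
  seg 2: a=5 b=-344/93 c=-293/31 d=293/93
S(17/4) = 7011/1984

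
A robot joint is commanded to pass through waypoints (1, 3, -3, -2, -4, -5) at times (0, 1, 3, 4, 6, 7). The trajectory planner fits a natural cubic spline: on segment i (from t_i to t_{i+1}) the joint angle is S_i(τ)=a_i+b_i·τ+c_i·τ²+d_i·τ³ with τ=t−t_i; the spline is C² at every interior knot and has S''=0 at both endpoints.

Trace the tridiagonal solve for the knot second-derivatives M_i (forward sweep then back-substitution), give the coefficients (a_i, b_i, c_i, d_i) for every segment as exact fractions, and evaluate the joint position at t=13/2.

Δ: Δ0=2, Δ1=-3, Δ2=1, Δ3=-1, Δ4=-1
row 1: diag=6, rhs=-30; c'=1/3, d'=-5
row 2: denom=6−2·1/3=16/3; d'=(24−2·-5)/(16/3)=51/8
row 3: denom=6−1·3/16=93/16; d'=(-12−1·51/8)/(93/16)=-98/31
row 4: denom=6−2·32/93=494/93; d'=(0−2·-98/31)/(494/93)=294/247
back: M4=294/247
back: M3=-98/31−32/93·294/247=-882/247
back: M2=51/8−3/16·-882/247=1740/247
back: M1=-5−1/3·1740/247=-1815/247
M: M0=0, M1=-1815/247, M2=1740/247, M3=-882/247, M4=294/247, M5=0
seg 0: a=1, c=M0/2=0, d=(M1−M0)/(6·1)=-605/494, b=Δ0−h0·(2M0+M1)/6=1593/494
seg 1: a=3, c=M1/2=-1815/494, d=(M2−M1)/(6·2)=1185/988, b=Δ1−h1·(2M1+M2)/6=-111/247
seg 2: a=-3, c=M2/2=870/247, d=(M3−M2)/(6·1)=-23/13, b=Δ2−h2·(2M2+M3)/6=-186/247
seg 3: a=-2, c=M3/2=-441/247, d=(M4−M3)/(6·2)=98/247, b=Δ3−h3·(2M3+M4)/6=243/247
seg 4: a=-4, c=M4/2=147/247, d=(M5−M4)/(6·1)=-49/247, b=Δ4−h4·(2M4+M5)/6=-345/247
t_q=13/2 → seg 4, τ=1/2; S=-4+-345/247·τ+147/247·τ²+-49/247·τ³=-9039/1976

  seg 0: a=1 b=1593/494 c=0 d=-605/494
  seg 1: a=3 b=-111/247 c=-1815/494 d=1185/988
  seg 2: a=-3 b=-186/247 c=870/247 d=-23/13
  seg 3: a=-2 b=243/247 c=-441/247 d=98/247
  seg 4: a=-4 b=-345/247 c=147/247 d=-49/247
S(13/2) = -9039/1976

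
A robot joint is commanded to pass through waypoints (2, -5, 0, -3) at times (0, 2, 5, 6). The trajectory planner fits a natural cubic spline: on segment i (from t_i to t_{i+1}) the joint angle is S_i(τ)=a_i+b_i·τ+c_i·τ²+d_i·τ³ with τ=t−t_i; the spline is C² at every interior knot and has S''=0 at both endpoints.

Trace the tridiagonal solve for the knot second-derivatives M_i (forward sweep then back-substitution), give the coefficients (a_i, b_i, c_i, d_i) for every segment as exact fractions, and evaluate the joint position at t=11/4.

  seg 0: a=2 b=-2155/426 c=0 d=83/213
  seg 1: a=-5 b=-163/426 c=166/71 d=-235/426
  seg 2: a=0 b=-266/213 c=-373/142 d=373/426
S(11/4) = -38211/9088

Δ: Δ0=-7/2, Δ1=5/3, Δ2=-3
row 1: diag=10, rhs=31; c'=3/10, d'=31/10
row 2: denom=8−3·3/10=71/10; d'=(-28−3·31/10)/(71/10)=-373/71
back: M2=-373/71
back: M1=31/10−3/10·-373/71=332/71
M: M0=0, M1=332/71, M2=-373/71, M3=0
seg 0: a=2, c=M0/2=0, d=(M1−M0)/(6·2)=83/213, b=Δ0−h0·(2M0+M1)/6=-2155/426
seg 1: a=-5, c=M1/2=166/71, d=(M2−M1)/(6·3)=-235/426, b=Δ1−h1·(2M1+M2)/6=-163/426
seg 2: a=0, c=M2/2=-373/142, d=(M3−M2)/(6·1)=373/426, b=Δ2−h2·(2M2+M3)/6=-266/213
t_q=11/4 → seg 1, τ=3/4; S=-5+-163/426·τ+166/71·τ²+-235/426·τ³=-38211/9088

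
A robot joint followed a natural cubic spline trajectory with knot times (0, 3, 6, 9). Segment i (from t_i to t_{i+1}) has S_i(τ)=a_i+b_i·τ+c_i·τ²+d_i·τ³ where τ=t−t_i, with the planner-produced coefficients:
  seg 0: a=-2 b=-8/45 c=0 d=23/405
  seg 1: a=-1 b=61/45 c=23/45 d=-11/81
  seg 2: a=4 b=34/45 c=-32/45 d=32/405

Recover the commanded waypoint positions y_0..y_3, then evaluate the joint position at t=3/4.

y_0 = S_0(0) = a_0 = -2
y_1 = S_1(0) = a_1 = -1
y_2 = S_2(0) = a_2 = 4
y_3 = S_2(3) = 2
t_q=3/4 is in segment 0 (τ=3/4); S_0(τ)=-135/64

y_0=-2 y_1=-1 y_2=4 y_3=2
S(3/4) = -135/64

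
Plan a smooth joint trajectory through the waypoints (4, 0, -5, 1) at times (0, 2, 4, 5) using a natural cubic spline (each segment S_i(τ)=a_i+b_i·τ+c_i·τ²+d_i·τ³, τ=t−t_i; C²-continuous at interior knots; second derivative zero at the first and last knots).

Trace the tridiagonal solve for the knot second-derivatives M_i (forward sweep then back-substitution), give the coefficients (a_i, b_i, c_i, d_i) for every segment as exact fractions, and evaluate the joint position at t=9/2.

Δ: Δ0=-2, Δ1=-5/2, Δ2=6
row 1: diag=8, rhs=-3; c'=1/4, d'=-3/8
row 2: denom=6−2·1/4=11/2; d'=(51−2·-3/8)/(11/2)=207/22
back: M2=207/22
back: M1=-3/8−1/4·207/22=-30/11
M: M0=0, M1=-30/11, M2=207/22, M3=0
seg 0: a=4, c=M0/2=0, d=(M1−M0)/(6·2)=-5/22, b=Δ0−h0·(2M0+M1)/6=-12/11
seg 1: a=0, c=M1/2=-15/11, d=(M2−M1)/(6·2)=89/88, b=Δ1−h1·(2M1+M2)/6=-42/11
seg 2: a=-5, c=M2/2=207/44, d=(M3−M2)/(6·1)=-69/44, b=Δ2−h2·(2M2+M3)/6=63/22
t_q=9/2 → seg 2, τ=1/2; S=-5+63/22·τ+207/44·τ²+-69/44·τ³=-911/352

  seg 0: a=4 b=-12/11 c=0 d=-5/22
  seg 1: a=0 b=-42/11 c=-15/11 d=89/88
  seg 2: a=-5 b=63/22 c=207/44 d=-69/44
S(9/2) = -911/352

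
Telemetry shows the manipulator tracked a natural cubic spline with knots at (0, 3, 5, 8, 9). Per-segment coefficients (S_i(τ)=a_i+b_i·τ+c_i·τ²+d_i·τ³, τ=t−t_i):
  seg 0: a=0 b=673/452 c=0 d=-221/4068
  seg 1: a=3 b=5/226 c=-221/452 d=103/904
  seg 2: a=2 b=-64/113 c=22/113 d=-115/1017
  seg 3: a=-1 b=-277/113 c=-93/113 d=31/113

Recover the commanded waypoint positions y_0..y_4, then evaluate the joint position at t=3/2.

y_0=0 y_1=3 y_2=2 y_3=-1 y_4=-4
S(3/2) = 7413/3616

y_0 = S_0(0) = a_0 = 0
y_1 = S_1(0) = a_1 = 3
y_2 = S_2(0) = a_2 = 2
y_3 = S_3(0) = a_3 = -1
y_4 = S_3(1) = -4
t_q=3/2 is in segment 0 (τ=3/2); S_0(τ)=7413/3616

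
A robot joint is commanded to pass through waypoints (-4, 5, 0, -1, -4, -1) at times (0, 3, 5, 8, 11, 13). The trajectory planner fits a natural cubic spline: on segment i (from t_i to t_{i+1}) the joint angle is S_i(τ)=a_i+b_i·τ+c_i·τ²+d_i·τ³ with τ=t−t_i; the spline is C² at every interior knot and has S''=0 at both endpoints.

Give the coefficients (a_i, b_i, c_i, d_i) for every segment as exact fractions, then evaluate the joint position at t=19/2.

  seg 0: a=-4 b=3983/813 c=0 d=-1544/7317
  seg 1: a=5 b=-649/813 c=-1544/813 d=3409/6504
  seg 2: a=0 b=-1141/542 c=4051/3252 d=-6391/29268
  seg 3: a=-1 b=-571/1084 c=-195/271 d=203/1084
  seg 4: a=-4 b=115/542 c=1047/1084 d=-349/2168
S(19/2) = -24083/8672

Δ: Δ0=3, Δ1=-5/2, Δ2=-1/3, Δ3=-1, Δ4=3/2
row 1: diag=10, rhs=-33; c'=1/5, d'=-33/10
row 2: denom=10−2·1/5=48/5; d'=(13−2·-33/10)/(48/5)=49/24
row 3: denom=12−3·5/16=177/16; d'=(-4−3·49/24)/(177/16)=-54/59
row 4: denom=10−3·16/59=542/59; d'=(15−3·-54/59)/(542/59)=1047/542
back: M4=1047/542
back: M3=-54/59−16/59·1047/542=-390/271
back: M2=49/24−5/16·-390/271=4051/1626
back: M1=-33/10−1/5·4051/1626=-3088/813
M: M0=0, M1=-3088/813, M2=4051/1626, M3=-390/271, M4=1047/542, M5=0
seg 0: a=-4, c=M0/2=0, d=(M1−M0)/(6·3)=-1544/7317, b=Δ0−h0·(2M0+M1)/6=3983/813
seg 1: a=5, c=M1/2=-1544/813, d=(M2−M1)/(6·2)=3409/6504, b=Δ1−h1·(2M1+M2)/6=-649/813
seg 2: a=0, c=M2/2=4051/3252, d=(M3−M2)/(6·3)=-6391/29268, b=Δ2−h2·(2M2+M3)/6=-1141/542
seg 3: a=-1, c=M3/2=-195/271, d=(M4−M3)/(6·3)=203/1084, b=Δ3−h3·(2M3+M4)/6=-571/1084
seg 4: a=-4, c=M4/2=1047/1084, d=(M5−M4)/(6·2)=-349/2168, b=Δ4−h4·(2M4+M5)/6=115/542
t_q=19/2 → seg 3, τ=3/2; S=-1+-571/1084·τ+-195/271·τ²+203/1084·τ³=-24083/8672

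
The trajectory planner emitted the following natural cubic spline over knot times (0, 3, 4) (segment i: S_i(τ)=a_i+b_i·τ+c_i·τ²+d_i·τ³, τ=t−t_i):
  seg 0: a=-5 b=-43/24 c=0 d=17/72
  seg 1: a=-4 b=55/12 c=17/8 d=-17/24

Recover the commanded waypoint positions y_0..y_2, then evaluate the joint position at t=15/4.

y_0 = S_0(0) = a_0 = -5
y_1 = S_1(0) = a_1 = -4
y_2 = S_1(1) = 2
t_q=15/4 is in segment 1 (τ=3/4); S_1(τ)=171/512

y_0=-5 y_1=-4 y_2=2
S(15/4) = 171/512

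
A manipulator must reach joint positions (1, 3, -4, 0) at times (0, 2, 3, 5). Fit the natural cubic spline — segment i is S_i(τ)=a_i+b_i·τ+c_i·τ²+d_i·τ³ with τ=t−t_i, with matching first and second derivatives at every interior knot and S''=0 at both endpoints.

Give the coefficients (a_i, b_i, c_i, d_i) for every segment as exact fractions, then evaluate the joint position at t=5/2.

  seg 0: a=1 b=149/35 c=0 d=-57/70
  seg 1: a=3 b=-193/35 c=-171/35 d=17/5
  seg 2: a=-4 b=-178/35 c=186/35 d=-31/35
S(5/2) = -31/56

Δ: Δ0=1, Δ1=-7, Δ2=2
row 1: diag=6, rhs=-48; c'=1/6, d'=-8
row 2: denom=6−1·1/6=35/6; d'=(54−1·-8)/(35/6)=372/35
back: M2=372/35
back: M1=-8−1/6·372/35=-342/35
M: M0=0, M1=-342/35, M2=372/35, M3=0
seg 0: a=1, c=M0/2=0, d=(M1−M0)/(6·2)=-57/70, b=Δ0−h0·(2M0+M1)/6=149/35
seg 1: a=3, c=M1/2=-171/35, d=(M2−M1)/(6·1)=17/5, b=Δ1−h1·(2M1+M2)/6=-193/35
seg 2: a=-4, c=M2/2=186/35, d=(M3−M2)/(6·2)=-31/35, b=Δ2−h2·(2M2+M3)/6=-178/35
t_q=5/2 → seg 1, τ=1/2; S=3+-193/35·τ+-171/35·τ²+17/5·τ³=-31/56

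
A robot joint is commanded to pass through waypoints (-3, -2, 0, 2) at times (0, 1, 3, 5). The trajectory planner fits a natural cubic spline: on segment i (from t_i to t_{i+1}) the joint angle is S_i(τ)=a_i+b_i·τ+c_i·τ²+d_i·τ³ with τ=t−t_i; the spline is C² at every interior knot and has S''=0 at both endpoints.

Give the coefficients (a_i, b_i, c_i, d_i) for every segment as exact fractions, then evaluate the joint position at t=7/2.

Δ: Δ0=1, Δ1=1, Δ2=1
row 1: diag=6, rhs=0; c'=1/3, d'=0
row 2: denom=8−2·1/3=22/3; d'=(0−2·0)/(22/3)=0
back: M2=0
back: M1=0−1/3·0=0
M: M0=0, M1=0, M2=0, M3=0
seg 0: a=-3, c=M0/2=0, d=(M1−M0)/(6·1)=0, b=Δ0−h0·(2M0+M1)/6=1
seg 1: a=-2, c=M1/2=0, d=(M2−M1)/(6·2)=0, b=Δ1−h1·(2M1+M2)/6=1
seg 2: a=0, c=M2/2=0, d=(M3−M2)/(6·2)=0, b=Δ2−h2·(2M2+M3)/6=1
t_q=7/2 → seg 2, τ=1/2; S=0+1·τ+0·τ²+0·τ³=1/2

  seg 0: a=-3 b=1 c=0 d=0
  seg 1: a=-2 b=1 c=0 d=0
  seg 2: a=0 b=1 c=0 d=0
S(7/2) = 1/2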